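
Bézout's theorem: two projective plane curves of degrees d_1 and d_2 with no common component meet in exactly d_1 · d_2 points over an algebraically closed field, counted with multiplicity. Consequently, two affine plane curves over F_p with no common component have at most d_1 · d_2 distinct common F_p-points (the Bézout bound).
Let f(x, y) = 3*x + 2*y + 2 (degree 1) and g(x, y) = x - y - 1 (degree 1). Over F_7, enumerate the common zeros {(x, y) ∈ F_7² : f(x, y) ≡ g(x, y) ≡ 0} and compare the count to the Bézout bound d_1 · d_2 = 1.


Common zeros: {(0, 6)}; count = 1; Bézout bound = 1.

deg(f) = 1, deg(g) = 1, so Bézout bound = 1.
Scan x ∈ F_7. For each x, list the y ∈ F_7 with f(x, y) ≡ 0 and those with g(x, y) ≡ 0 (mod 7); the common zeros in that column are the intersection.
  x = 0: f ≡ 0 at y ∈ {6}; g ≡ 0 at y ∈ {6}; common: {6}.
  x = 1: f ≡ 0 at y ∈ {1}; g ≡ 0 at y ∈ {0}; common: ∅.
  x = 2: f ≡ 0 at y ∈ {3}; g ≡ 0 at y ∈ {1}; common: ∅.
  x = 3: f ≡ 0 at y ∈ {5}; g ≡ 0 at y ∈ {2}; common: ∅.
  x = 4: f ≡ 0 at y ∈ {0}; g ≡ 0 at y ∈ {3}; common: ∅.
  x = 5: f ≡ 0 at y ∈ {2}; g ≡ 0 at y ∈ {4}; common: ∅.
  x = 6: f ≡ 0 at y ∈ {4}; g ≡ 0 at y ∈ {5}; common: ∅.
Collecting: common zeros = {(0, 6)}, so the count is 1.
Comparison with the Bézout bound: 1 ≤ 1 = deg(f)·deg(g), as expected for curves with no common component (the bound is attained).


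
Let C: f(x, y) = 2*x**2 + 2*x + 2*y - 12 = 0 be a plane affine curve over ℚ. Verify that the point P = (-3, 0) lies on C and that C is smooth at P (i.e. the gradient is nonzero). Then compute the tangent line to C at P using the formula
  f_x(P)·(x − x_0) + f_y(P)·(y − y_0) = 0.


Tangent line at P: -10*x + 2*y - 30 = 0.

Step 1: f(-3, 0) = 0, so P lies on C.
Step 2: partial derivatives
  f_x(x, y) = 4*x + 2, f_y(x, y) = 2.
  f_x(P) = -10, f_y(P) = 2 (gradient nonzero, so P is smooth).
Step 3: tangent line at P: -10·(x − -3) + 2·(y − 0) = 0.
Expanding: -10*x + 2*y - 30 = 0.


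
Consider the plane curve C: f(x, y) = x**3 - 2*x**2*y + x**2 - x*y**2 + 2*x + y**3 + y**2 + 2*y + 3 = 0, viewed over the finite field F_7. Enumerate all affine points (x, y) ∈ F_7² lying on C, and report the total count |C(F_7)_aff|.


Affine F_7-points: {(0, 1), (0, 4), (1, 0), (3, 1), (4, 0), (5, 1)}; count = 6.

For each of the 49 pairs (x, y) ∈ F_7², evaluate f(x, y) mod 7. Record the zeros.
  x = 0: [0↦3, 1↦0, 2↦5, 3↦3, 4↦0, 5↦2, 6↦1]  zeros at y ∈ {1, 4}
  x = 1: [0↦0, 1↦1, 2↦1, 3↦6, 4↦1, 5↦6, 6↦6]  zeros at y ∈ {0}
  x = 2: [0↦5, 1↦6, 2↦4, 3↦5, 4↦1, 5↦5, 6↦2]  zeros at y ∈ ∅
  x = 3: [0↦3, 1↦0, 2↦6, 3↦6, 4↦6, 5↦5, 6↦2]  zeros at y ∈ {1}
  x = 4: [0↦0, 1↦3, 2↦6, 3↦1, 4↦1, 5↦5, 6↦5]  zeros at y ∈ {0}
  x = 5: [0↦2, 1↦0, 2↦3, 3↦3, 4↦6, 5↦4, 6↦3]  zeros at y ∈ {1}
  x = 6: [0↦1, 1↦4, 2↦3, 3↦4, 4↦6, 5↦1, 6↦2]  zeros at y ∈ ∅
Collecting zeros: affine points = {(0, 1), (0, 4), (1, 0), (3, 1), (4, 0), (5, 1)}.
Total count |C(F_7)_aff| = 6.


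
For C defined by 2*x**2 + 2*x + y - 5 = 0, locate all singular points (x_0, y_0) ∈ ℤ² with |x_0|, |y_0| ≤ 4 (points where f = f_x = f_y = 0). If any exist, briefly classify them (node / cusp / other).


No singular points in the scanned grid; C is smooth there.

Compute partial derivatives:
  f_x = 4*x + 2.
  f_y = 1.
f_y = 1 is a nonzero constant, so f_y never vanishes: no point (x, y) can satisfy f = f_x = f_y = 0. In particular no (x, y) ∈ {−4, ..., 4}² is singular; the curve is smooth.


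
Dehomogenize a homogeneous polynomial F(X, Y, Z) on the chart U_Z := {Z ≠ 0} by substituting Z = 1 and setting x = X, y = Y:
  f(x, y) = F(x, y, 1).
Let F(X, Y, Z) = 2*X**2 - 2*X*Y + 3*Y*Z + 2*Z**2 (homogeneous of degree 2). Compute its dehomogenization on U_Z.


f(x, y) = 2*x**2 - 2*x*y + 3*y + 2

On U_Z we set Z = 1. Each monomial c·X^i·Y^j·Z^k in F becomes c·x^i·y^j·1^k = c·x^i·y^j.
Substituting Z = 1: F(X, Y, 1) = 2*x**2 - 2*x*y + 3*y + 2.
Note: deg(f) ≤ deg(F) = 2; strict inequality happens when F is divisible by Z (lost terms).


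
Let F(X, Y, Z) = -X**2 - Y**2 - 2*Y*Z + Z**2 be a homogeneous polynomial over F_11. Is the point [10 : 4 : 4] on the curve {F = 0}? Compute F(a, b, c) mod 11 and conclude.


F(10,4,4) ≡ 0 (mod 11); P is on the curve.

Evaluate F(10, 4, 4) term-by-term (mod 11).
  -X**2 ↦ -1·100·1·1 = -100
  -Y**2 ↦ -1·1·16·1 = -16
  -2*Y*Z ↦ -2·1·4·4 = -32
  Z**2 ↦ 1·1·1·16 = 16
Sum: F(10, 4, 4) = (-100) + (-16) + (-32) + (16) = -132.
Reducing mod 11: -132 ≡ 0 (mod 11).
Since F(a, b, c) ≡ 0 (mod 11), P lies on the curve.


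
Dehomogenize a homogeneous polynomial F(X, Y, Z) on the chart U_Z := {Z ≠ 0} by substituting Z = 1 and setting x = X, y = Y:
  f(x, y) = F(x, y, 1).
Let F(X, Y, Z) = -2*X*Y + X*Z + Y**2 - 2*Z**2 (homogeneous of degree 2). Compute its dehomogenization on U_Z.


f(x, y) = -2*x*y + x + y**2 - 2

On U_Z we set Z = 1. Each monomial c·X^i·Y^j·Z^k in F becomes c·x^i·y^j·1^k = c·x^i·y^j.
Substituting Z = 1: F(X, Y, 1) = -2*x*y + x + y**2 - 2.
Note: deg(f) ≤ deg(F) = 2; strict inequality happens when F is divisible by Z (lost terms).


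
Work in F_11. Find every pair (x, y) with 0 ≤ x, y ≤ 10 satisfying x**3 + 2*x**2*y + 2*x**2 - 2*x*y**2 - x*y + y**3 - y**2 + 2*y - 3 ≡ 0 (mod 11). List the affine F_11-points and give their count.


Affine F_11-points: {(1, 0), (3, 5), (3, 8), (4, 5), (4, 6), (4, 9), (5, 1), (6, 1), (7, 1), (7, 2), (8, 7)}; count = 11.

For each of the 121 pairs (x, y) ∈ F_11², evaluate f(x, y) mod 11. Record the zeros.
  x = 0: [0↦8, 1↦10, 2↦5, 3↦10, 4↦9, 5↦8, 6↦2, 7↦8, 8↦10, 9↦3, 10↦4]  zeros at y ∈ ∅
  x = 1: [0↦0, 1↦1, 2↦2, 3↦9, 4↦6, 5↦10, 6↦5, 7↦8, 8↦3, 9↦7, 10↦4]  zeros at y ∈ {0}
  x = 2: [0↦2, 1↦6, 2↦6, 3↦8, 4↦7, 5↦9, 6↦9, 7↦2, 8↦5, 9↦2, 10↦10]  zeros at y ∈ ∅
  x = 3: [0↦9, 1↦9, 2↦1, 3↦2, 4↦7, 5↦0, 6↦9, 7↦7, 8↦0, 9↦5, 10↦6]  zeros at y ∈ {5, 8}
  x = 4: [0↦5, 1↦5, 2↦4, 3↦8, 4↦1, 5↦0, 6↦0, 7↦7, 8↦5, 9↦0, 10↦9]  zeros at y ∈ {5, 6, 9}
  x = 5: [0↦7, 1↦0, 2↦10, 3↦10, 4↦6, 5↦4, 6↦10, 7↦8, 8↦4, 9↦4, 10↦3]  zeros at y ∈ {1}
  x = 6: [0↦10, 1↦0, 2↦3, 3↦3, 4↦6, 5↦7, 6↦1, 7↦5, 8↦3, 9↦1, 10↦5]  zeros at y ∈ {1}
  x = 7: [0↦9, 1↦0, 2↦0, 3↦4, 4↦7, 5↦4, 6↦1, 7↦4, 8↦8, 9↦8, 10↦10]  zeros at y ∈ {1, 2}
  x = 8: [0↦10, 1↦6, 2↦7, 3↦8, 4↦4, 5↦1, 6↦5, 7↦0, 8↦3, 9↦9, 10↦2]  zeros at y ∈ {7}
  x = 9: [0↦8, 1↦2, 2↦8, 3↦10, 4↦3, 5↦4, 6↦8, 7↦10, 8↦5, 9↦10, 10↦9]  zeros at y ∈ ∅
  x = 10: [0↦9, 1↦5, 2↦9, 3↦5, 4↦10, 5↦8, 6↦5, 7↦7, 8↦9, 9↦6, 10↦4]  zeros at y ∈ ∅
Collecting zeros: affine points = {(1, 0), (3, 5), (3, 8), (4, 5), (4, 6), (4, 9), (5, 1), (6, 1), (7, 1), (7, 2), (8, 7)}.
Total count |C(F_11)_aff| = 11.


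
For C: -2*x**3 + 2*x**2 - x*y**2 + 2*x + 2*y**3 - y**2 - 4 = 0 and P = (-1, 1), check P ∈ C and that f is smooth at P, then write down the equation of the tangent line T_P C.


Tangent line at P: -9*x + 6*y - 15 = 0.

Step 1: f(-1, 1) = 0, so P lies on C.
Step 2: partial derivatives
  f_x(x, y) = -6*x**2 + 4*x - y**2 + 2, f_y(x, y) = -2*x*y + 6*y**2 - 2*y.
  f_x(P) = -9, f_y(P) = 6 (gradient nonzero, so P is smooth).
Step 3: tangent line at P: -9·(x − -1) + 6·(y − 1) = 0.
Expanding: -9*x + 6*y - 15 = 0.


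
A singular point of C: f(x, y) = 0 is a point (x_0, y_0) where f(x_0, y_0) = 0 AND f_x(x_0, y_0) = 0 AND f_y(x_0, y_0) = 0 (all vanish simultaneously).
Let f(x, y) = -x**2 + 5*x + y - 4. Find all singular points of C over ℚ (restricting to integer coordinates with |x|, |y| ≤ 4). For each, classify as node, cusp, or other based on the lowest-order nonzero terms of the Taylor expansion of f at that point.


No singular points in the scanned grid; C is smooth there.

Compute partial derivatives:
  f_x = 5 - 2*x.
  f_y = 1.
f_y = 1 is a nonzero constant, so f_y never vanishes: no point (x, y) can satisfy f = f_x = f_y = 0. In particular no (x, y) ∈ {−4, ..., 4}² is singular; the curve is smooth.


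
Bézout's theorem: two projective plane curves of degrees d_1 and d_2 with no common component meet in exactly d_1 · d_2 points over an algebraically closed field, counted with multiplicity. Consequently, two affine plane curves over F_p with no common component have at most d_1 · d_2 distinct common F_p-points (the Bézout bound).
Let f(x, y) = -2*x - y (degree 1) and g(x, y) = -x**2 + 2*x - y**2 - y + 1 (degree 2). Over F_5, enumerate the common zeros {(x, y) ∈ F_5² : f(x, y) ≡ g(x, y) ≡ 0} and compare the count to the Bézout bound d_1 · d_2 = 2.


Common zeros: {(1, 3)}; count = 1; Bézout bound = 2.

deg(f) = 1, deg(g) = 2, so Bézout bound = 2.
Scan x ∈ F_5. For each x, list the y ∈ F_5 with f(x, y) ≡ 0 and those with g(x, y) ≡ 0 (mod 5); the common zeros in that column are the intersection.
  x = 0: f ≡ 0 at y ∈ {0}; g ≡ 0 at y ∈ {2}; common: ∅.
  x = 1: f ≡ 0 at y ∈ {3}; g ≡ 0 at y ∈ {1, 3}; common: {3}.
  x = 2: f ≡ 0 at y ∈ {1}; g ≡ 0 at y ∈ {2}; common: ∅.
  x = 3: f ≡ 0 at y ∈ {4}; g ≡ 0 at y ∈ ∅; common: ∅.
  x = 4: f ≡ 0 at y ∈ {2}; g ≡ 0 at y ∈ ∅; common: ∅.
Collecting: common zeros = {(1, 3)}, so the count is 1.
Comparison with the Bézout bound: 1 ≤ 2 = deg(f)·deg(g), as expected for curves with no common component (the affine F_5-count falls short of the bound because intersections may lie at infinity, over extension fields, or carry multiplicity).


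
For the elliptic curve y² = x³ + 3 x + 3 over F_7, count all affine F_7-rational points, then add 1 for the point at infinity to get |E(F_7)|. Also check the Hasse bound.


Affine points = {(1, 0), (3, 2), (3, 5), (4, 3), (4, 4)}; affine count = 5; |E(F_7)| = 6.

Discriminant check: Δ ∝ 4a³ + 27b² = 4·3³ + 27·3² = 4·27 + 27·9 ≡ 1 (mod 7). Nonzero ⇒ E is nonsingular.
For each x ∈ F_7, compute rhs = x³ + 3·x + 3 mod 7, then count y ∈ F_7 with y² ≡ rhs.
  x = 0: rhs = 3, matching y values: none (0 points).
  x = 1: rhs = 0, matching y values: 0 (1 points).
  x = 2: rhs = 3, matching y values: none (0 points).
  x = 3: rhs = 4, matching y values: 2, 5 (2 points).
  x = 4: rhs = 2, matching y values: 3, 4 (2 points).
  x = 5: rhs = 3, matching y values: none (0 points).
  x = 6: rhs = 6, matching y values: none (0 points).
Total affine count: 5.
Full point count |E(F_7)| = 5 + 1 = 6.
Hasse bound: |6 − (7+1)| = |-2| = 2 ≤ 2√7 ≈ 5.2915 ✓.


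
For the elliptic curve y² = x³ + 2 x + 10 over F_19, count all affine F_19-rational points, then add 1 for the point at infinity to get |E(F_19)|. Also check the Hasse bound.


Affine points = {(3, 9), (3, 10), (4, 5), (4, 14), (7, 5), (7, 14), (8, 5), (8, 14), (9, 4), (9, 15), (10, 2), (10, 17), (17, 6), (17, 13), (18, 8), (18, 11)}; affine count = 16; |E(F_19)| = 17.

Discriminant check: Δ ∝ 4a³ + 27b² = 4·2³ + 27·10² = 4·8 + 27·100 ≡ 15 (mod 19). Nonzero ⇒ E is nonsingular.
For each x ∈ F_19, compute rhs = x³ + 2·x + 10 mod 19, then count y ∈ F_19 with y² ≡ rhs.
  x = 0: rhs = 10, matching y values: none (0 points).
  x = 1: rhs = 13, matching y values: none (0 points).
  x = 2: rhs = 3, matching y values: none (0 points).
  x = 3: rhs = 5, matching y values: 9, 10 (2 points).
  x = 4: rhs = 6, matching y values: 5, 14 (2 points).
  x = 5: rhs = 12, matching y values: none (0 points).
  x = 6: rhs = 10, matching y values: none (0 points).
  x = 7: rhs = 6, matching y values: 5, 14 (2 points).
  x = 8: rhs = 6, matching y values: 5, 14 (2 points).
  x = 9: rhs = 16, matching y values: 4, 15 (2 points).
  x = 10: rhs = 4, matching y values: 2, 17 (2 points).
  x = 11: rhs = 14, matching y values: none (0 points).
  x = 12: rhs = 14, matching y values: none (0 points).
  x = 13: rhs = 10, matching y values: none (0 points).
  x = 14: rhs = 8, matching y values: none (0 points).
  x = 15: rhs = 14, matching y values: none (0 points).
  x = 16: rhs = 15, matching y values: none (0 points).
  x = 17: rhs = 17, matching y values: 6, 13 (2 points).
  x = 18: rhs = 7, matching y values: 8, 11 (2 points).
Total affine count: 16.
Full point count |E(F_19)| = 16 + 1 = 17.
Hasse bound: |17 − (19+1)| = |-3| = 3 ≤ 2√19 ≈ 8.7178 ✓.


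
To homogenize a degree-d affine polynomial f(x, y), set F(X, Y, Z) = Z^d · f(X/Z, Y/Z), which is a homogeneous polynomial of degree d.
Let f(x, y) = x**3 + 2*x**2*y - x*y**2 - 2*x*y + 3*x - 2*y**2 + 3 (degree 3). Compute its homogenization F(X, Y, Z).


F(X, Y, Z) = X**3 + 2*X**2*Y - X*Y**2 - 2*X*Y*Z + 3*X*Z**2 - 2*Y**2*Z + 3*Z**3

deg(f) = 3.
Substitute x = X/Z, y = Y/Z into f, then multiply by Z^3.
  monomial 1·x^3·y^0 ↦ 1·X^3·Y^0·Z^0.
  monomial 2·x^2·y^1 ↦ 2·X^2·Y^1·Z^0.
  monomial -1·x^1·y^2 ↦ -1·X^1·Y^2·Z^0.
  monomial -2·x^1·y^1 ↦ -2·X^1·Y^1·Z^1.
  monomial 3·x^1·y^0 ↦ 3·X^1·Y^0·Z^2.
  monomial -2·x^0·y^2 ↦ -2·X^0·Y^2·Z^1.
  monomial 3·x^0·y^0 ↦ 3·X^0·Y^0·Z^3.
Collecting: F(X, Y, Z) = X**3 + 2*X**2*Y - X*Y**2 - 2*X*Y*Z + 3*X*Z**2 - 2*Y**2*Z + 3*Z**3.


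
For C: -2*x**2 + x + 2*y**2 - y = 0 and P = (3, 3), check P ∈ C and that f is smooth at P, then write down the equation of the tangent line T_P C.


Tangent line at P: -11*x + 11*y = 0.

Step 1: f(3, 3) = 0, so P lies on C.
Step 2: partial derivatives
  f_x(x, y) = 1 - 4*x, f_y(x, y) = 4*y - 1.
  f_x(P) = -11, f_y(P) = 11 (gradient nonzero, so P is smooth).
Step 3: tangent line at P: -11·(x − 3) + 11·(y − 3) = 0.
Expanding: -11*x + 11*y = 0.


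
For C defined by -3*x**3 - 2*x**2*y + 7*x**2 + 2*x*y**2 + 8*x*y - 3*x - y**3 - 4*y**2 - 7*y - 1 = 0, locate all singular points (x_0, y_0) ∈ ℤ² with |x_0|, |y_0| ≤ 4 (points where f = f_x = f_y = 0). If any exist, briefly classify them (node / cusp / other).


Singular points: {(1, -1)}; classification: cusp.

Compute partial derivatives:
  f_x = -9*x**2 - 4*x*y + 14*x + 2*y**2 + 8*y - 3.
  f_y = -2*x**2 + 4*x*y + 8*x - 3*y**2 - 8*y - 7.
Scan x_0 ∈ {−4, ..., 4}. For each x_0, f_y(x_0, y) is a polynomial in y; find its integer roots y ∈ {−4, ..., 4}, then test f_x and f at those candidates.
  x = -4: f_y(-4, y) = -3*y**2 - 24*y - 71; no integer root y with |y| ≤ 4.
  x = -3: f_y(-3, y) = -3*y**2 - 20*y - 49; no integer root y with |y| ≤ 4.
  x = -2: f_y(-2, y) = -3*y**2 - 16*y - 31; no integer root y with |y| ≤ 4.
  x = -1: f_y(-1, y) = -3*y**2 - 12*y - 17; no integer root y with |y| ≤ 4.
  x = 0: f_y(0, y) = -3*y**2 - 8*y - 7; no integer root y with |y| ≤ 4.
  x = 1: f_y(1, y) = -3*y**2 - 4*y - 1; vanishes at y ∈ {-1}. (1, -1): f_x = 0, f = 0 — SINGULAR.
  x = 2: f_y(2, y) = 1 - 3*y**2; no integer root y with |y| ≤ 4.
  x = 3: f_y(3, y) = -3*y**2 + 4*y - 1; vanishes at y ∈ {1}. (3, 1): f_x = -44 ≠ 0.
  x = 4: f_y(4, y) = -3*y**2 + 8*y - 7; no integer root y with |y| ≤ 4.
Only singular point on the grid: (1, -1).
Classify: substitute x = 1 + u, y = -1 + v and expand: f = -3*u**3 - 2*u**2*v + 2*u*v**2 - v**3 + v**2.
No constant or linear terms (consistent with a singular point). Quadratic part: v**2. Cubic part: -3*u**3 - 2*u**2*v + 2*u*v**2 - v**3.
The quadratic part v**2 is a perfect square, so there is a single (double) tangent line v = 0, i.e. y = -1. Restricting the cubic part to that line (v = 0) leaves -3*u**3 ≠ 0, so f is not divisible by v and the branch is v² ≈ 3*u**3 to lowest order — this is a cusp.
Classification: cusp.


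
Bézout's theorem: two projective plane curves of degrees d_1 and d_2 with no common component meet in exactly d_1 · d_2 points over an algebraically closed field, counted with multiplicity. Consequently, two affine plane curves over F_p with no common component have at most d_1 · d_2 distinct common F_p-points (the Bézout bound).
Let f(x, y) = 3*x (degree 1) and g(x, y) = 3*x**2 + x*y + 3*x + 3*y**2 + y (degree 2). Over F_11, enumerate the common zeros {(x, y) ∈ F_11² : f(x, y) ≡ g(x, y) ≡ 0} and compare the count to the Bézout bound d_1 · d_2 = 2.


Common zeros: {(0, 0), (0, 7)}; count = 2; Bézout bound = 2.

deg(f) = 1, deg(g) = 2, so Bézout bound = 2.
Scan x ∈ F_11. For each x, list the y ∈ F_11 with f(x, y) ≡ 0 and those with g(x, y) ≡ 0 (mod 11); the common zeros in that column are the intersection.
  x = 0: f ≡ 0 at y ∈ {0, 1, 2, 3, 4, 5, 6, 7, 8, 9, 10}; g ≡ 0 at y ∈ {0, 7}; common: {0, 7}.
  x = 1: f ≡ 0 at y ∈ ∅; g ≡ 0 at y ∈ {1, 2}; common: ∅.
  x = 2: f ≡ 0 at y ∈ ∅; g ≡ 0 at y ∈ ∅; common: ∅.
  x = 3: f ≡ 0 at y ∈ ∅; g ≡ 0 at y ∈ ∅; common: ∅.
  x = 4: f ≡ 0 at y ∈ ∅; g ≡ 0 at y ∈ {6, 7}; common: ∅.
  x = 5: f ≡ 0 at y ∈ ∅; g ≡ 0 at y ∈ {1, 8}; common: ∅.
  x = 6: f ≡ 0 at y ∈ ∅; g ≡ 0 at y ∈ {8}; common: ∅.
  x = 7: f ≡ 0 at y ∈ ∅; g ≡ 0 at y ∈ ∅; common: ∅.
  x = 8: f ≡ 0 at y ∈ ∅; g ≡ 0 at y ∈ ∅; common: ∅.
  x = 9: f ≡ 0 at y ∈ ∅; g ≡ 0 at y ∈ ∅; common: ∅.
  x = 10: f ≡ 0 at y ∈ ∅; g ≡ 0 at y ∈ {0}; common: ∅.
Collecting: common zeros = {(0, 0), (0, 7)}, so the count is 2.
Comparison with the Bézout bound: 2 ≤ 2 = deg(f)·deg(g), as expected for curves with no common component (the bound is attained).


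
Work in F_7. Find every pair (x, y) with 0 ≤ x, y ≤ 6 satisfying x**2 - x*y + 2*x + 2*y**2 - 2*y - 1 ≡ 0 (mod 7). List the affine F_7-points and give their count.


Affine F_7-points: {(1, 6), (2, 0), (2, 2), (3, 0), (3, 6), (5, 2), (5, 5)}; count = 7.

For each of the 49 pairs (x, y) ∈ F_7², evaluate f(x, y) mod 7. Record the zeros.
  x = 0: [0↦6, 1↦6, 2↦3, 3↦4, 4↦2, 5↦4, 6↦3]  zeros at y ∈ ∅
  x = 1: [0↦2, 1↦1, 2↦4, 3↦4, 4↦1, 5↦2, 6↦0]  zeros at y ∈ {6}
  x = 2: [0↦0, 1↦5, 2↦0, 3↦6, 4↦2, 5↦2, 6↦6]  zeros at y ∈ {0, 2}
  x = 3: [0↦0, 1↦4, 2↦5, 3↦3, 4↦5, 5↦4, 6↦0]  zeros at y ∈ {0, 6}
  x = 4: [0↦2, 1↦5, 2↦5, 3↦2, 4↦3, 5↦1, 6↦3]  zeros at y ∈ ∅
  x = 5: [0↦6, 1↦1, 2↦0, 3↦3, 4↦3, 5↦0, 6↦1]  zeros at y ∈ {2, 5}
  x = 6: [0↦5, 1↦6, 2↦4, 3↦6, 4↦5, 5↦1, 6↦1]  zeros at y ∈ ∅
Collecting zeros: affine points = {(1, 6), (2, 0), (2, 2), (3, 0), (3, 6), (5, 2), (5, 5)}.
Total count |C(F_7)_aff| = 7.


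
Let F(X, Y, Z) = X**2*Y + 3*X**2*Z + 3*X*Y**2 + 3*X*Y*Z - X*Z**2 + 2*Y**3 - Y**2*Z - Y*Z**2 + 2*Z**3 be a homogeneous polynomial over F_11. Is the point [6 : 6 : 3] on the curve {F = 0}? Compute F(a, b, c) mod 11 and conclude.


F(6,6,3) ≡ 0 (mod 11); P is on the curve.

Evaluate F(6, 6, 3) term-by-term (mod 11).
  X**2*Y ↦ 1·36·6·1 = 216
  3*X**2*Z ↦ 3·36·1·3 = 324
  3*X*Y**2 ↦ 3·6·36·1 = 648
  3*X*Y*Z ↦ 3·6·6·3 = 324
  -X*Z**2 ↦ -1·6·1·9 = -54
  2*Y**3 ↦ 2·1·216·1 = 432
  -Y**2*Z ↦ -1·1·36·3 = -108
  -Y*Z**2 ↦ -1·1·6·9 = -54
  2*Z**3 ↦ 2·1·1·27 = 54
Sum: F(6, 6, 3) = (216) + (324) + (648) + (324) + (-54) + (432) + (-108) + (-54) + (54) = 1782.
Reducing mod 11: 1782 ≡ 0 (mod 11).
Since F(a, b, c) ≡ 0 (mod 11), P lies on the curve.


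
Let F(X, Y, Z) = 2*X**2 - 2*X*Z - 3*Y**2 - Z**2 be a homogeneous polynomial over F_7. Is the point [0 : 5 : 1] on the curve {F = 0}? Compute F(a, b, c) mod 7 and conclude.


F(0,5,1) ≡ 1 (mod 7); P is NOT on the curve.

Evaluate F(0, 5, 1) term-by-term (mod 7).
  2*X**2 ↦ 2·0·1·1 = 0
  -2*X*Z ↦ -2·0·1·1 = 0
  -3*Y**2 ↦ -3·1·25·1 = -75
  -Z**2 ↦ -1·1·1·1 = -1
Sum: F(0, 5, 1) = (0) + (0) + (-75) + (-1) = -76.
Reducing mod 7: -76 ≡ 1 (mod 7).
Since F(a, b, c) ≡ 1 ≠ 0 (mod 7), P does NOT lie on the curve.


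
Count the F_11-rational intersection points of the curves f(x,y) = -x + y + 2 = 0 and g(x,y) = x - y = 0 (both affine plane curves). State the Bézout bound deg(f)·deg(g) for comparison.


Common zeros: ∅; count = 0; Bézout bound = 1.

deg(f) = 1, deg(g) = 1, so Bézout bound = 1.
Scan x ∈ F_11. For each x, list the y ∈ F_11 with f(x, y) ≡ 0 and those with g(x, y) ≡ 0 (mod 11); the common zeros in that column are the intersection.
  x = 0: f ≡ 0 at y ∈ {9}; g ≡ 0 at y ∈ {0}; common: ∅.
  x = 1: f ≡ 0 at y ∈ {10}; g ≡ 0 at y ∈ {1}; common: ∅.
  x = 2: f ≡ 0 at y ∈ {0}; g ≡ 0 at y ∈ {2}; common: ∅.
  x = 3: f ≡ 0 at y ∈ {1}; g ≡ 0 at y ∈ {3}; common: ∅.
  x = 4: f ≡ 0 at y ∈ {2}; g ≡ 0 at y ∈ {4}; common: ∅.
  x = 5: f ≡ 0 at y ∈ {3}; g ≡ 0 at y ∈ {5}; common: ∅.
  x = 6: f ≡ 0 at y ∈ {4}; g ≡ 0 at y ∈ {6}; common: ∅.
  x = 7: f ≡ 0 at y ∈ {5}; g ≡ 0 at y ∈ {7}; common: ∅.
  x = 8: f ≡ 0 at y ∈ {6}; g ≡ 0 at y ∈ {8}; common: ∅.
  x = 9: f ≡ 0 at y ∈ {7}; g ≡ 0 at y ∈ {9}; common: ∅.
  x = 10: f ≡ 0 at y ∈ {8}; g ≡ 0 at y ∈ {10}; common: ∅.
Collecting: common zeros = ∅, so the count is 0.
Comparison with the Bézout bound: 0 ≤ 1 = deg(f)·deg(g), as expected for curves with no common component (the affine F_11-count falls short of the bound because intersections may lie at infinity, over extension fields, or carry multiplicity).


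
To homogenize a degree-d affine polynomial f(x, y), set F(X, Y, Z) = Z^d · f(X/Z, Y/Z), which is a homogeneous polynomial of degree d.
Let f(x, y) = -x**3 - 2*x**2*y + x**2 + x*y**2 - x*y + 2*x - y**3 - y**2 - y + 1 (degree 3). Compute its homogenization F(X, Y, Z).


F(X, Y, Z) = -X**3 - 2*X**2*Y + X**2*Z + X*Y**2 - X*Y*Z + 2*X*Z**2 - Y**3 - Y**2*Z - Y*Z**2 + Z**3

deg(f) = 3.
Substitute x = X/Z, y = Y/Z into f, then multiply by Z^3.
  monomial -1·x^3·y^0 ↦ -1·X^3·Y^0·Z^0.
  monomial -2·x^2·y^1 ↦ -2·X^2·Y^1·Z^0.
  monomial 1·x^2·y^0 ↦ 1·X^2·Y^0·Z^1.
  monomial 1·x^1·y^2 ↦ 1·X^1·Y^2·Z^0.
  monomial -1·x^1·y^1 ↦ -1·X^1·Y^1·Z^1.
  monomial 2·x^1·y^0 ↦ 2·X^1·Y^0·Z^2.
  monomial -1·x^0·y^3 ↦ -1·X^0·Y^3·Z^0.
  monomial -1·x^0·y^2 ↦ -1·X^0·Y^2·Z^1.
  monomial -1·x^0·y^1 ↦ -1·X^0·Y^1·Z^2.
  monomial 1·x^0·y^0 ↦ 1·X^0·Y^0·Z^3.
Collecting: F(X, Y, Z) = -X**3 - 2*X**2*Y + X**2*Z + X*Y**2 - X*Y*Z + 2*X*Z**2 - Y**3 - Y**2*Z - Y*Z**2 + Z**3.


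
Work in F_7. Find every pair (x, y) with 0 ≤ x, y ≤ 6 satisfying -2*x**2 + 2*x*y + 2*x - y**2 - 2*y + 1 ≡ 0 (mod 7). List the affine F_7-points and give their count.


Affine F_7-points: {(0, 2), (0, 3), (1, 1), (1, 6), (3, 2), (4, 3), (6, 4), (6, 6)}; count = 8.

For each of the 49 pairs (x, y) ∈ F_7², evaluate f(x, y) mod 7. Record the zeros.
  x = 0: [0↦1, 1↦5, 2↦0, 3↦0, 4↦5, 5↦1, 6↦2]  zeros at y ∈ {2, 3}
  x = 1: [0↦1, 1↦0, 2↦4, 3↦6, 4↦6, 5↦4, 6↦0]  zeros at y ∈ {1, 6}
  x = 2: [0↦4, 1↦5, 2↦4, 3↦1, 4↦3, 5↦3, 6↦1]  zeros at y ∈ ∅
  x = 3: [0↦3, 1↦6, 2↦0, 3↦6, 4↦3, 5↦5, 6↦5]  zeros at y ∈ {2}
  x = 4: [0↦5, 1↦3, 2↦6, 3↦0, 4↦6, 5↦3, 6↦5]  zeros at y ∈ {3}
  x = 5: [0↦3, 1↦3, 2↦1, 3↦4, 4↦5, 5↦4, 6↦1]  zeros at y ∈ ∅
  x = 6: [0↦4, 1↦6, 2↦6, 3↦4, 4↦0, 5↦1, 6↦0]  zeros at y ∈ {4, 6}
Collecting zeros: affine points = {(0, 2), (0, 3), (1, 1), (1, 6), (3, 2), (4, 3), (6, 4), (6, 6)}.
Total count |C(F_7)_aff| = 8.


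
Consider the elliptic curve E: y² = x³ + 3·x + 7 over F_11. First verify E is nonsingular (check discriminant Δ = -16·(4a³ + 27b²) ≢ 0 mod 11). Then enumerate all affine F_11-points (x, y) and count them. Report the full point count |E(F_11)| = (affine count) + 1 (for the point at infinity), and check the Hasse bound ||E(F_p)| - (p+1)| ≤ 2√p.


Affine points = {(1, 0), (5, 2), (5, 9), (8, 2), (8, 9), (9, 2), (9, 9), (10, 5), (10, 6)}; affine count = 9; |E(F_11)| = 10.

Discriminant check: Δ ∝ 4a³ + 27b² = 4·3³ + 27·7² = 4·27 + 27·49 ≡ 1 (mod 11). Nonzero ⇒ E is nonsingular.
For each x ∈ F_11, compute rhs = x³ + 3·x + 7 mod 11, then count y ∈ F_11 with y² ≡ rhs.
  x = 0: rhs = 7, matching y values: none (0 points).
  x = 1: rhs = 0, matching y values: 0 (1 points).
  x = 2: rhs = 10, matching y values: none (0 points).
  x = 3: rhs = 10, matching y values: none (0 points).
  x = 4: rhs = 6, matching y values: none (0 points).
  x = 5: rhs = 4, matching y values: 2, 9 (2 points).
  x = 6: rhs = 10, matching y values: none (0 points).
  x = 7: rhs = 8, matching y values: none (0 points).
  x = 8: rhs = 4, matching y values: 2, 9 (2 points).
  x = 9: rhs = 4, matching y values: 2, 9 (2 points).
  x = 10: rhs = 3, matching y values: 5, 6 (2 points).
Total affine count: 9.
Full point count |E(F_11)| = 9 + 1 = 10.
Hasse bound: |10 − (11+1)| = |-2| = 2 ≤ 2√11 ≈ 6.6332 ✓.


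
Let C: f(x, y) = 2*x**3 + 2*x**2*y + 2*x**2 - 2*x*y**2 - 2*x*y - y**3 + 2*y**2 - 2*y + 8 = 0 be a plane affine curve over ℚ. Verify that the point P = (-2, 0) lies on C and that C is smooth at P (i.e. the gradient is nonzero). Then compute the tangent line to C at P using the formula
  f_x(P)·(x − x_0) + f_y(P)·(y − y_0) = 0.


Tangent line at P: 16*x + 10*y + 32 = 0.

Step 1: f(-2, 0) = 0, so P lies on C.
Step 2: partial derivatives
  f_x(x, y) = 6*x**2 + 4*x*y + 4*x - 2*y**2 - 2*y, f_y(x, y) = 2*x**2 - 4*x*y - 2*x - 3*y**2 + 4*y - 2.
  f_x(P) = 16, f_y(P) = 10 (gradient nonzero, so P is smooth).
Step 3: tangent line at P: 16·(x − -2) + 10·(y − 0) = 0.
Expanding: 16*x + 10*y + 32 = 0.


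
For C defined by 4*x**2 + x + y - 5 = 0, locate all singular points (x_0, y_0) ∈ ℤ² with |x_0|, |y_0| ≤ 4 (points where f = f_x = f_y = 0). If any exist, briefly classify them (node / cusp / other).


No singular points in the scanned grid; C is smooth there.

Compute partial derivatives:
  f_x = 8*x + 1.
  f_y = 1.
f_y = 1 is a nonzero constant, so f_y never vanishes: no point (x, y) can satisfy f = f_x = f_y = 0. In particular no (x, y) ∈ {−4, ..., 4}² is singular; the curve is smooth.


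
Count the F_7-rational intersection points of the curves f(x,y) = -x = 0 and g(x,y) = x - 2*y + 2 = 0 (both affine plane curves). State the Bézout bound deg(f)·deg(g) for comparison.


Common zeros: {(0, 1)}; count = 1; Bézout bound = 1.

deg(f) = 1, deg(g) = 1, so Bézout bound = 1.
Scan x ∈ F_7. For each x, list the y ∈ F_7 with f(x, y) ≡ 0 and those with g(x, y) ≡ 0 (mod 7); the common zeros in that column are the intersection.
  x = 0: f ≡ 0 at y ∈ {0, 1, 2, 3, 4, 5, 6}; g ≡ 0 at y ∈ {1}; common: {1}.
  x = 1: f ≡ 0 at y ∈ ∅; g ≡ 0 at y ∈ {5}; common: ∅.
  x = 2: f ≡ 0 at y ∈ ∅; g ≡ 0 at y ∈ {2}; common: ∅.
  x = 3: f ≡ 0 at y ∈ ∅; g ≡ 0 at y ∈ {6}; common: ∅.
  x = 4: f ≡ 0 at y ∈ ∅; g ≡ 0 at y ∈ {3}; common: ∅.
  x = 5: f ≡ 0 at y ∈ ∅; g ≡ 0 at y ∈ {0}; common: ∅.
  x = 6: f ≡ 0 at y ∈ ∅; g ≡ 0 at y ∈ {4}; common: ∅.
Collecting: common zeros = {(0, 1)}, so the count is 1.
Comparison with the Bézout bound: 1 ≤ 1 = deg(f)·deg(g), as expected for curves with no common component (the bound is attained).


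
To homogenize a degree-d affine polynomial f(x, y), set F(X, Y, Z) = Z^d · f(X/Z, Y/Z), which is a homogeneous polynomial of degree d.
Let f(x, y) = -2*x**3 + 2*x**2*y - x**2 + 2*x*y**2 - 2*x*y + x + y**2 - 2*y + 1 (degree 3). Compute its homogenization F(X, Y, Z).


F(X, Y, Z) = -2*X**3 + 2*X**2*Y - X**2*Z + 2*X*Y**2 - 2*X*Y*Z + X*Z**2 + Y**2*Z - 2*Y*Z**2 + Z**3

deg(f) = 3.
Substitute x = X/Z, y = Y/Z into f, then multiply by Z^3.
  monomial -2·x^3·y^0 ↦ -2·X^3·Y^0·Z^0.
  monomial 2·x^2·y^1 ↦ 2·X^2·Y^1·Z^0.
  monomial -1·x^2·y^0 ↦ -1·X^2·Y^0·Z^1.
  monomial 2·x^1·y^2 ↦ 2·X^1·Y^2·Z^0.
  monomial -2·x^1·y^1 ↦ -2·X^1·Y^1·Z^1.
  monomial 1·x^1·y^0 ↦ 1·X^1·Y^0·Z^2.
  monomial 1·x^0·y^2 ↦ 1·X^0·Y^2·Z^1.
  monomial -2·x^0·y^1 ↦ -2·X^0·Y^1·Z^2.
  monomial 1·x^0·y^0 ↦ 1·X^0·Y^0·Z^3.
Collecting: F(X, Y, Z) = -2*X**3 + 2*X**2*Y - X**2*Z + 2*X*Y**2 - 2*X*Y*Z + X*Z**2 + Y**2*Z - 2*Y*Z**2 + Z**3.


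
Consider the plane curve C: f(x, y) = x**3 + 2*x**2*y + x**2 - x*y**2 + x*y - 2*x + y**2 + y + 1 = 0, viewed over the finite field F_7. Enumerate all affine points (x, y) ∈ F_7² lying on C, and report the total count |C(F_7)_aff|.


Affine F_7-points: {(0, 2), (0, 4), (1, 5), (3, 5), (3, 6), (5, 3), (5, 4), (6, 1), (6, 5)}; count = 9.

For each of the 49 pairs (x, y) ∈ F_7², evaluate f(x, y) mod 7. Record the zeros.
  x = 0: [0↦1, 1↦3, 2↦0, 3↦6, 4↦0, 5↦3, 6↦1]  zeros at y ∈ {2, 4}
  x = 1: [0↦1, 1↦5, 2↦2, 3↦6, 4↦3, 5↦0, 6↦4]  zeros at y ∈ {5}
  x = 2: [0↦2, 1↦5, 2↦6, 3↦5, 4↦2, 5↦4, 6↦4]  zeros at y ∈ ∅
  x = 3: [0↦3, 1↦2, 2↦4, 3↦2, 4↦3, 5↦0, 6↦0]  zeros at y ∈ {5, 6}
  x = 4: [0↦3, 1↦2, 2↦2, 3↦3, 4↦5, 5↦1, 6↦5]  zeros at y ∈ ∅
  x = 5: [0↦1, 1↦4, 2↦6, 3↦0, 4↦0, 5↦6, 6↦4]  zeros at y ∈ {3, 4}
  x = 6: [0↦3, 1↦0, 2↦1, 3↦6, 4↦1, 5↦0, 6↦3]  zeros at y ∈ {1, 5}
Collecting zeros: affine points = {(0, 2), (0, 4), (1, 5), (3, 5), (3, 6), (5, 3), (5, 4), (6, 1), (6, 5)}.
Total count |C(F_7)_aff| = 9.


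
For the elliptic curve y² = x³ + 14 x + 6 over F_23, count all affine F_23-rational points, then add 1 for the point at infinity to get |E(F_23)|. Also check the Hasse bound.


Affine points = {(0, 11), (0, 12), (3, 11), (3, 12), (8, 3), (8, 20), (12, 4), (12, 19), (13, 4), (13, 19), (14, 5), (14, 18), (15, 7), (15, 16), (16, 5), (16, 18), (18, 8), (18, 15), (19, 1), (19, 22), (20, 11), (20, 12), (21, 4), (21, 19)}; affine count = 24; |E(F_23)| = 25.

Discriminant check: Δ ∝ 4a³ + 27b² = 4·14³ + 27·6² = 4·2744 + 27·36 ≡ 11 (mod 23). Nonzero ⇒ E is nonsingular.
For each x ∈ F_23, compute rhs = x³ + 14·x + 6 mod 23, then count y ∈ F_23 with y² ≡ rhs.
  x = 0: rhs = 6, matching y values: 11, 12 (2 points).
  x = 1: rhs = 21, matching y values: none (0 points).
  x = 2: rhs = 19, matching y values: none (0 points).
  x = 3: rhs = 6, matching y values: 11, 12 (2 points).
  x = 4: rhs = 11, matching y values: none (0 points).
  x = 5: rhs = 17, matching y values: none (0 points).
  x = 6: rhs = 7, matching y values: none (0 points).
  x = 7: rhs = 10, matching y values: none (0 points).
  x = 8: rhs = 9, matching y values: 3, 20 (2 points).
  x = 9: rhs = 10, matching y values: none (0 points).
  x = 10: rhs = 19, matching y values: none (0 points).
  x = 11: rhs = 19, matching y values: none (0 points).
  x = 12: rhs = 16, matching y values: 4, 19 (2 points).
  x = 13: rhs = 16, matching y values: 4, 19 (2 points).
  x = 14: rhs = 2, matching y values: 5, 18 (2 points).
  x = 15: rhs = 3, matching y values: 7, 16 (2 points).
  x = 16: rhs = 2, matching y values: 5, 18 (2 points).
  x = 17: rhs = 5, matching y values: none (0 points).
  x = 18: rhs = 18, matching y values: 8, 15 (2 points).
  x = 19: rhs = 1, matching y values: 1, 22 (2 points).
  x = 20: rhs = 6, matching y values: 11, 12 (2 points).
  x = 21: rhs = 16, matching y values: 4, 19 (2 points).
  x = 22: rhs = 14, matching y values: none (0 points).
Total affine count: 24.
Full point count |E(F_23)| = 24 + 1 = 25.
Hasse bound: |25 − (23+1)| = |1| = 1 ≤ 2√23 ≈ 9.5917 ✓.


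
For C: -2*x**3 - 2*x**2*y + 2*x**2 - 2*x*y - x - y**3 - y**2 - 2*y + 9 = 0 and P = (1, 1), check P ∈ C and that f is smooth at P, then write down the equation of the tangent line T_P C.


Tangent line at P: -9*x - 11*y + 20 = 0.

Step 1: f(1, 1) = 0, so P lies on C.
Step 2: partial derivatives
  f_x(x, y) = -6*x**2 - 4*x*y + 4*x - 2*y - 1, f_y(x, y) = -2*x**2 - 2*x - 3*y**2 - 2*y - 2.
  f_x(P) = -9, f_y(P) = -11 (gradient nonzero, so P is smooth).
Step 3: tangent line at P: -9·(x − 1) + -11·(y − 1) = 0.
Expanding: -9*x - 11*y + 20 = 0.


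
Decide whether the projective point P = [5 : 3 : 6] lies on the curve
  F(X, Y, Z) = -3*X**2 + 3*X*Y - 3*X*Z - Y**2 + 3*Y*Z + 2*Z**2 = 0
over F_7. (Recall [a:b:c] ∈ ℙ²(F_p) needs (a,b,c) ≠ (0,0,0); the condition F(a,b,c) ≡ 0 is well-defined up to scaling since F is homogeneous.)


F(5,3,6) ≡ 4 (mod 7); P is NOT on the curve.

Evaluate F(5, 3, 6) term-by-term (mod 7).
  -3*X**2 ↦ -3·25·1·1 = -75
  3*X*Y ↦ 3·5·3·1 = 45
  -3*X*Z ↦ -3·5·1·6 = -90
  -Y**2 ↦ -1·1·9·1 = -9
  3*Y*Z ↦ 3·1·3·6 = 54
  2*Z**2 ↦ 2·1·1·36 = 72
Sum: F(5, 3, 6) = (-75) + (45) + (-90) + (-9) + (54) + (72) = -3.
Reducing mod 7: -3 ≡ 4 (mod 7).
Since F(a, b, c) ≡ 4 ≠ 0 (mod 7), P does NOT lie on the curve.


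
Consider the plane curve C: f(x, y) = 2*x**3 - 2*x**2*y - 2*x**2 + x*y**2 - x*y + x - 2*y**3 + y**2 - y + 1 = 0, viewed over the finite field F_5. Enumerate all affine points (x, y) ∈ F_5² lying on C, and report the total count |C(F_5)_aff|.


Affine F_5-points: {(0, 4), (1, 4), (2, 2), (3, 0), (3, 1), (4, 4)}; count = 6.

For each of the 25 pairs (x, y) ∈ F_5², evaluate f(x, y) mod 5. Record the zeros.
  x = 0: [0↦1, 1↦4, 2↦2, 3↦3, 4↦0]  zeros at y ∈ {4}
  x = 1: [0↦2, 1↦3, 2↦1, 3↦4, 4↦0]  zeros at y ∈ {4}
  x = 2: [0↦1, 1↦1, 2↦0, 3↦1, 4↦2]  zeros at y ∈ {2}
  x = 3: [0↦0, 1↦0, 2↦1, 3↦1, 4↦3]  zeros at y ∈ {0, 1}
  x = 4: [0↦1, 1↦2, 2↦1, 3↦1, 4↦0]  zeros at y ∈ {4}
Collecting zeros: affine points = {(0, 4), (1, 4), (2, 2), (3, 0), (3, 1), (4, 4)}.
Total count |C(F_5)_aff| = 6.


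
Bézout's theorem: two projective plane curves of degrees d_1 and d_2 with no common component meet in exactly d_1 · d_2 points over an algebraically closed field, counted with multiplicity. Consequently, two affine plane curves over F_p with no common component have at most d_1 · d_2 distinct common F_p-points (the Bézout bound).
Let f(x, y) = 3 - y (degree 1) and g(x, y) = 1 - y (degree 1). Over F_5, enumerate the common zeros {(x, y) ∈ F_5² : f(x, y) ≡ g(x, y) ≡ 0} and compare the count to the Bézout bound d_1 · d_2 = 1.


Common zeros: ∅; count = 0; Bézout bound = 1.

deg(f) = 1, deg(g) = 1, so Bézout bound = 1.
Scan x ∈ F_5. For each x, list the y ∈ F_5 with f(x, y) ≡ 0 and those with g(x, y) ≡ 0 (mod 5); the common zeros in that column are the intersection.
  x = 0: f ≡ 0 at y ∈ {3}; g ≡ 0 at y ∈ {1}; common: ∅.
  x = 1: f ≡ 0 at y ∈ {3}; g ≡ 0 at y ∈ {1}; common: ∅.
  x = 2: f ≡ 0 at y ∈ {3}; g ≡ 0 at y ∈ {1}; common: ∅.
  x = 3: f ≡ 0 at y ∈ {3}; g ≡ 0 at y ∈ {1}; common: ∅.
  x = 4: f ≡ 0 at y ∈ {3}; g ≡ 0 at y ∈ {1}; common: ∅.
Collecting: common zeros = ∅, so the count is 0.
Comparison with the Bézout bound: 0 ≤ 1 = deg(f)·deg(g), as expected for curves with no common component (the affine F_5-count falls short of the bound because intersections may lie at infinity, over extension fields, or carry multiplicity).


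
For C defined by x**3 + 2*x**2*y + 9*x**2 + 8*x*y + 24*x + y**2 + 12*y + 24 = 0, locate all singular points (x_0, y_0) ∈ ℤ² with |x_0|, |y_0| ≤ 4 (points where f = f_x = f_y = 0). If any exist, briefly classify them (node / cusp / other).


Singular points: {(-2, -2)}; classification: node.

Compute partial derivatives:
  f_x = 3*x**2 + 4*x*y + 18*x + 8*y + 24.
  f_y = 2*x**2 + 8*x + 2*y + 12.
Scan x_0 ∈ {−4, ..., 4}. For each x_0, f_y(x_0, y) is a polynomial in y; find its integer roots y ∈ {−4, ..., 4}, then test f_x and f at those candidates.
  x = -4: f_y(-4, y) = 2*y + 12; no integer root y with |y| ≤ 4.
  x = -3: f_y(-3, y) = 2*y + 6; vanishes at y ∈ {-3}. (-3, -3): f_x = 9 ≠ 0.
  x = -2: f_y(-2, y) = 2*y + 4; vanishes at y ∈ {-2}. (-2, -2): f_x = 0, f = 0 — SINGULAR.
  x = -1: f_y(-1, y) = 2*y + 6; vanishes at y ∈ {-3}. (-1, -3): f_x = -3 ≠ 0.
  x = 0: f_y(0, y) = 2*y + 12; no integer root y with |y| ≤ 4.
  x = 1: f_y(1, y) = 2*y + 22; no integer root y with |y| ≤ 4.
  x = 2: f_y(2, y) = 2*y + 36; no integer root y with |y| ≤ 4.
  x = 3: f_y(3, y) = 2*y + 54; no integer root y with |y| ≤ 4.
  x = 4: f_y(4, y) = 2*y + 76; no integer root y with |y| ≤ 4.
Only singular point on the grid: (-2, -2).
Classify: substitute x = -2 + u, y = -2 + v and expand: f = u**3 + 2*u**2*v - u**2 + v**2.
No constant or linear terms (consistent with a singular point). Quadratic part: -u**2 + v**2. Cubic part: u**3 + 2*u**2*v.
The quadratic part v**2 - u**2 = (v − u)(v + u) splits into two distinct linear factors, so there are two distinct tangent lines y − -2 = ±(x − -2) — this is a node (ordinary double point).
Classification: node.


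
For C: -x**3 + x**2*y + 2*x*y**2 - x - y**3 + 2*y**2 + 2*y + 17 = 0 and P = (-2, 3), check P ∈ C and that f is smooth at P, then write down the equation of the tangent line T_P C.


Tangent line at P: -7*x - 33*y + 85 = 0.

Step 1: f(-2, 3) = 0, so P lies on C.
Step 2: partial derivatives
  f_x(x, y) = -3*x**2 + 2*x*y + 2*y**2 - 1, f_y(x, y) = x**2 + 4*x*y - 3*y**2 + 4*y + 2.
  f_x(P) = -7, f_y(P) = -33 (gradient nonzero, so P is smooth).
Step 3: tangent line at P: -7·(x − -2) + -33·(y − 3) = 0.
Expanding: -7*x - 33*y + 85 = 0.


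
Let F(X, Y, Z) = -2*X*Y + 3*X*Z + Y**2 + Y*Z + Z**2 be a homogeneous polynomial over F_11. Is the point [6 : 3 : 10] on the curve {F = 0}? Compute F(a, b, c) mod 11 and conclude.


F(6,3,10) ≡ 8 (mod 11); P is NOT on the curve.

Evaluate F(6, 3, 10) term-by-term (mod 11).
  -2*X*Y ↦ -2·6·3·1 = -36
  3*X*Z ↦ 3·6·1·10 = 180
  Y**2 ↦ 1·1·9·1 = 9
  Y*Z ↦ 1·1·3·10 = 30
  Z**2 ↦ 1·1·1·100 = 100
Sum: F(6, 3, 10) = (-36) + (180) + (9) + (30) + (100) = 283.
Reducing mod 11: 283 ≡ 8 (mod 11).
Since F(a, b, c) ≡ 8 ≠ 0 (mod 11), P does NOT lie on the curve.


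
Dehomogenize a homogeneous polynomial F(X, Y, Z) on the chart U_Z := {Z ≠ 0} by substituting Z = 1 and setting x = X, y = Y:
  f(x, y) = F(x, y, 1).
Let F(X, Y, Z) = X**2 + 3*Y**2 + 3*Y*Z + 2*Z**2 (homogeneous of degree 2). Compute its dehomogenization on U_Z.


f(x, y) = x**2 + 3*y**2 + 3*y + 2

On U_Z we set Z = 1. Each monomial c·X^i·Y^j·Z^k in F becomes c·x^i·y^j·1^k = c·x^i·y^j.
Substituting Z = 1: F(X, Y, 1) = x**2 + 3*y**2 + 3*y + 2.
Note: deg(f) ≤ deg(F) = 2; strict inequality happens when F is divisible by Z (lost terms).


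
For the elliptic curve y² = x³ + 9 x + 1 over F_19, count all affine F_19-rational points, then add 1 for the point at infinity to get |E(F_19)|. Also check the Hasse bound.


Affine points = {(0, 1), (0, 18), (1, 7), (1, 12), (3, 6), (3, 13), (4, 5), (4, 14), (5, 0), (6, 9), (6, 10), (11, 5), (11, 14), (13, 4), (13, 15), (16, 2), (16, 17)}; affine count = 17; |E(F_19)| = 18.

Discriminant check: Δ ∝ 4a³ + 27b² = 4·9³ + 27·1² = 4·729 + 27·1 ≡ 17 (mod 19). Nonzero ⇒ E is nonsingular.
For each x ∈ F_19, compute rhs = x³ + 9·x + 1 mod 19, then count y ∈ F_19 with y² ≡ rhs.
  x = 0: rhs = 1, matching y values: 1, 18 (2 points).
  x = 1: rhs = 11, matching y values: 7, 12 (2 points).
  x = 2: rhs = 8, matching y values: none (0 points).
  x = 3: rhs = 17, matching y values: 6, 13 (2 points).
  x = 4: rhs = 6, matching y values: 5, 14 (2 points).
  x = 5: rhs = 0, matching y values: 0 (1 points).
  x = 6: rhs = 5, matching y values: 9, 10 (2 points).
  x = 7: rhs = 8, matching y values: none (0 points).
  x = 8: rhs = 15, matching y values: none (0 points).
  x = 9: rhs = 13, matching y values: none (0 points).
  x = 10: rhs = 8, matching y values: none (0 points).
  x = 11: rhs = 6, matching y values: 5, 14 (2 points).
  x = 12: rhs = 13, matching y values: none (0 points).
  x = 13: rhs = 16, matching y values: 4, 15 (2 points).
  x = 14: rhs = 2, matching y values: none (0 points).
  x = 15: rhs = 15, matching y values: none (0 points).
  x = 16: rhs = 4, matching y values: 2, 17 (2 points).
  x = 17: rhs = 13, matching y values: none (0 points).
  x = 18: rhs = 10, matching y values: none (0 points).
Total affine count: 17.
Full point count |E(F_19)| = 17 + 1 = 18.
Hasse bound: |18 − (19+1)| = |-2| = 2 ≤ 2√19 ≈ 8.7178 ✓.


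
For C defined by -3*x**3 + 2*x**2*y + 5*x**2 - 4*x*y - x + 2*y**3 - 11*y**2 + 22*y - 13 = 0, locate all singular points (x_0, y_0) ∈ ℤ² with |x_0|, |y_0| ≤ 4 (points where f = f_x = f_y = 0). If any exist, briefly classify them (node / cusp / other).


Singular points: {(1, 2)}; classification: cusp.

Compute partial derivatives:
  f_x = -9*x**2 + 4*x*y + 10*x - 4*y - 1.
  f_y = 2*x**2 - 4*x + 6*y**2 - 22*y + 22.
Scan x_0 ∈ {−4, ..., 4}. For each x_0, f_y(x_0, y) is a polynomial in y; find its integer roots y ∈ {−4, ..., 4}, then test f_x and f at those candidates.
  x = -4: f_y(-4, y) = 6*y**2 - 22*y + 70; no integer root y with |y| ≤ 4.
  x = -3: f_y(-3, y) = 6*y**2 - 22*y + 52; no integer root y with |y| ≤ 4.
  x = -2: f_y(-2, y) = 6*y**2 - 22*y + 38; no integer root y with |y| ≤ 4.
  x = -1: f_y(-1, y) = 6*y**2 - 22*y + 28; no integer root y with |y| ≤ 4.
  x = 0: f_y(0, y) = 6*y**2 - 22*y + 22; no integer root y with |y| ≤ 4.
  x = 1: f_y(1, y) = 6*y**2 - 22*y + 20; vanishes at y ∈ {2}. (1, 2): f_x = 0, f = 0 — SINGULAR.
  x = 2: f_y(2, y) = 6*y**2 - 22*y + 22; no integer root y with |y| ≤ 4.
  x = 3: f_y(3, y) = 6*y**2 - 22*y + 28; no integer root y with |y| ≤ 4.
  x = 4: f_y(4, y) = 6*y**2 - 22*y + 38; no integer root y with |y| ≤ 4.
Only singular point on the grid: (1, 2).
Classify: substitute x = 1 + u, y = 2 + v and expand: f = -3*u**3 + 2*u**2*v + 2*v**3 + v**2.
No constant or linear terms (consistent with a singular point). Quadratic part: v**2. Cubic part: -3*u**3 + 2*u**2*v + 2*v**3.
The quadratic part v**2 is a perfect square, so there is a single (double) tangent line v = 0, i.e. y = 2. Restricting the cubic part to that line (v = 0) leaves -3*u**3 ≠ 0, so f is not divisible by v and the branch is v² ≈ 3*u**3 to lowest order — this is a cusp.
Classification: cusp.
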